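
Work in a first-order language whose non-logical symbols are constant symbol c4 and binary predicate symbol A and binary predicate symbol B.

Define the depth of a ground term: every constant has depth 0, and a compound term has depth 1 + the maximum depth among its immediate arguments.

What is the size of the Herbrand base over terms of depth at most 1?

First count ground terms of depth ≤ 1.
With no function symbols every ground term is a constant, so there is exactly 1 ground term at every depth bound.
N_0 = 1
N_1 = 1
So |H| = 1.
A ground atom is a predicate applied to a tuple of terms from H, so the count is the sum over predicates of |H|^arity:
  A: 1^2 = 1;  B: 1^2 = 1
Total ground atoms: 1 + 1 = 2.

2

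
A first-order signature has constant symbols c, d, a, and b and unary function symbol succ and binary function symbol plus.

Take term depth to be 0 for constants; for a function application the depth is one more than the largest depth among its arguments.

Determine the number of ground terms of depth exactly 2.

Let N_k = |{terms of depth ≤ k}|. Then N_0 = 4 and N_k = 4 + N_{k-1} + N_{k-1}^2 for k ≥ 1 (one summand per function symbol, arity giving the exponent).
N_0 = 4
N_1 = 4 + 4 + 4^2 = 24
N_2 = 4 + 24 + 24^2 = 604
Terms of depth exactly 2: N_2 − N_1 = 604 − 24 = 580.

580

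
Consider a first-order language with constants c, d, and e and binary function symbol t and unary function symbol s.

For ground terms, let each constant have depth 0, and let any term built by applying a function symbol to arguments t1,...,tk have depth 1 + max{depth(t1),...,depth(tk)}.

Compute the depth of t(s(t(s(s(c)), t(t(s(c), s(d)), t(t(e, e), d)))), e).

6

depth(s(c)) = 1 + depth(c) = 1 + 0 = 1
depth(s(s(c))) = 1 + depth(s(c)) = 1 + 1 = 2
depth(s(d)) = 1 + depth(d) = 1 + 0 = 1
depth(t(s(c), s(d))) = 1 + max(1, 1) = 2
depth(t(e, e)) = 1 + max(0, 0) = 1
depth(t(t(e, e), d)) = 1 + max(1, 0) = 2
depth(t(t(s(c), s(d)), t(t(e, e), d))) = 1 + max(2, 2) = 3
depth(t(s(s(c)), t(t(s(c), s(d)), t(t(e, e), d)))) = 1 + max(2, 3) = 4
depth(s(t(s(s(c)), t(t(s(c), s(d)), t(t(e, e), d))))) = 1 + depth(t(s(s(c)), t(t(s(c), s(d)), t(t(e, e), d)))) = 1 + 4 = 5
depth(t(s(t(s(s(c)), t(t(s(c), s(d)), t(t(e, e), d)))), e)) = 1 + max(5, 0) = 6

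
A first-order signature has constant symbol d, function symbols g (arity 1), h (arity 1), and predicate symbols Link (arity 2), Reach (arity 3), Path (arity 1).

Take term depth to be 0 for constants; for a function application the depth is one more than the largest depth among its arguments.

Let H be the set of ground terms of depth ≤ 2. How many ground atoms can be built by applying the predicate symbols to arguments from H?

First count ground terms of depth ≤ 2.
Count level by level. With function symbols g/1, h/1, the terms of depth ≤ k are the 1 constant together with each function applied to depth-≤(k−1) tuples, so N_k = 1 + N_{k-1} + N_{k-1}.
N_0 = 1
N_1 = 1 + 1 + 1 = 3
N_2 = 1 + 3 + 3 = 7
So |H| = 7.
A ground atom is a predicate applied to a tuple of terms from H, so the count is the sum over predicates of |H|^arity:
  Link: 7^2 = 49;  Reach: 7^3 = 343;  Path: 7
Total ground atoms: 49 + 343 + 7 = 399.

399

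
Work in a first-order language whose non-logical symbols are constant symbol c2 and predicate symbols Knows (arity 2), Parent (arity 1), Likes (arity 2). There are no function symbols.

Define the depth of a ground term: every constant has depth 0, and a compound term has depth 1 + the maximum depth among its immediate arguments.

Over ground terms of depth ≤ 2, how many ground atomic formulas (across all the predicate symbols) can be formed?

First count ground terms of depth ≤ 2.
With no function symbols every ground term is a constant, so there is exactly 1 ground term at every depth bound.
N_0 = 1
N_1 = 1
N_2 = 1
Explicitly: c2.
So |H| = 1.
For each predicate symbol, the number of ground atoms is |H| raised to its arity; summing:
  Knows: 1^2 = 1;  Parent: 1;  Likes: 1^2 = 1
Total ground atoms: 1 + 1 + 1 = 3.

3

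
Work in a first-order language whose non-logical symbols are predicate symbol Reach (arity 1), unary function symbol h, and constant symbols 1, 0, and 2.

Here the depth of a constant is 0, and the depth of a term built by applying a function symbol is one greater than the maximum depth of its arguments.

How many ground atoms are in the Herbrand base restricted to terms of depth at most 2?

9

First count ground terms of depth ≤ 2.
Let N_k count ground terms of depth at most k. Each non-constant term of depth ≤ k is some function symbol applied to depth-≤(k−1) arguments, giving N_k = 3 + N_{k-1}.
N_0 = 3
N_1 = 3 + 3 = 6
N_2 = 3 + 6 = 9
Explicitly: 1, 0, 2, h(1), h(0), h(2), h(h(1)), h(h(0)), h(h(2)).
So |H| = 9.
Each predicate of arity r yields |H|^r ground atoms (one per choice of an r-tuple from H):
  Reach: 9
Total ground atoms: 9.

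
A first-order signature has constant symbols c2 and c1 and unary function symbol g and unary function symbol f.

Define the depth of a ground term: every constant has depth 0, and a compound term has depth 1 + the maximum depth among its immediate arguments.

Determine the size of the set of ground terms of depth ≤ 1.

6

Let N_k = |{terms of depth ≤ k}|. Then N_0 = 2 and N_k = 2 + N_{k-1} + N_{k-1} for k ≥ 1 (one summand per function symbol, arity giving the exponent).
N_0 = 2
N_1 = 2 + 2 + 2 = 6
Explicitly: c2, c1, g(c2), g(c1), f(c2), f(c1).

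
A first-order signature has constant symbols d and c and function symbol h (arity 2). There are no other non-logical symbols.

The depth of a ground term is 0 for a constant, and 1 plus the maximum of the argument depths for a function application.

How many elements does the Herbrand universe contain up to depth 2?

If N_k denotes the number of depth-≤k ground terms, the 2 constants give N_0 = 2, and each function symbol of arity r contributes N_{k-1}^r new terms at level k: N_k = 2 + N_{k-1}^2.
N_0 = 2
N_1 = 2 + 2^2 = 6
N_2 = 2 + 6^2 = 38

38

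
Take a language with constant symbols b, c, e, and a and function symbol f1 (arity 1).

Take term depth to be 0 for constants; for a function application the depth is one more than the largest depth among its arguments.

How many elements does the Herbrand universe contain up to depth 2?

Let N_k count ground terms of depth at most k. Each non-constant term of depth ≤ k is some function symbol applied to depth-≤(k−1) arguments, giving N_k = 4 + N_{k-1}.
N_0 = 4
N_1 = 4 + 4 = 8
N_2 = 4 + 8 = 12

12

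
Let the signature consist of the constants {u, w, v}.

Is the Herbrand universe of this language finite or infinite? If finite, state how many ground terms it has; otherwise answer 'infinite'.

There are no function symbols, so every ground term is one of the 3 constants.
The Herbrand universe is {u, w, v}, which is finite with 3 elements.

3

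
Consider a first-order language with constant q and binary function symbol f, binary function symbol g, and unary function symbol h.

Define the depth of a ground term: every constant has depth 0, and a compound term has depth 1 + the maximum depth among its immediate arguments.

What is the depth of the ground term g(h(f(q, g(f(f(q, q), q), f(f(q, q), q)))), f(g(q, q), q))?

6

depth(f(q, q)) = 1 + max(0, 0) = 1
depth(f(f(q, q), q)) = 1 + max(1, 0) = 2
depth(g(f(f(q, q), q), f(f(q, q), q))) = 1 + max(2, 2) = 3
depth(f(q, g(f(f(q, q), q), f(f(q, q), q)))) = 1 + max(0, 3) = 4
depth(h(f(q, g(f(f(q, q), q), f(f(q, q), q))))) = 1 + depth(f(q, g(f(f(q, q), q), f(f(q, q), q)))) = 1 + 4 = 5
depth(g(q, q)) = 1 + max(0, 0) = 1
depth(f(g(q, q), q)) = 1 + max(1, 0) = 2
depth(g(h(f(q, g(f(f(q, q), q), f(f(q, q), q)))), f(g(q, q), q))) = 1 + max(5, 2) = 6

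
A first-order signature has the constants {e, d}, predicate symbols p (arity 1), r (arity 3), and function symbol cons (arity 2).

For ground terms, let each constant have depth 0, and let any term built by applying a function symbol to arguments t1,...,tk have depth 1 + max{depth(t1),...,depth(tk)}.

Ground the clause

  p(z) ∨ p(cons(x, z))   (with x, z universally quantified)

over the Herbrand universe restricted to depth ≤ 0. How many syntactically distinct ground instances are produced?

Ground terms of depth ≤ 0:
  Write N_k for the number of ground terms of depth ≤ k. A term of depth ≤ k is either a constant or a function symbol applied to arguments of depth ≤ k−1, so N_k = 2 + N_{k-1}^2.
  N_0 = 2
  Explicitly: e, d.
So there are 2 ground terms available for substitution.
There are 2 variables to instantiate (x, z), each occurring in at least one literal, so different choices give different ground instances.
Number of ground instances = 2^2 = 4.

4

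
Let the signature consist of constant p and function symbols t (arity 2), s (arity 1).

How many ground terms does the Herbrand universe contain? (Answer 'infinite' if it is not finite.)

infinite

The signature has at least one function symbol (t, arity 2) and at least one constant (p).
Iterating t gives infinitely many distinct ground terms: p, t(p, p), t(t(p, p), t(p, p)), ...
So the Herbrand universe is infinite.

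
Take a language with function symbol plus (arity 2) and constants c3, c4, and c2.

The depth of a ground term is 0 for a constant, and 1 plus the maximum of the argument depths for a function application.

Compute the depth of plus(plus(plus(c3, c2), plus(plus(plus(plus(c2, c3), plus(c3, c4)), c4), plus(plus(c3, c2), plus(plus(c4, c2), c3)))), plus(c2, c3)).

6

depth(plus(c3, c2)) = 1 + max(0, 0) = 1
depth(plus(c2, c3)) = 1 + max(0, 0) = 1
depth(plus(c3, c4)) = 1 + max(0, 0) = 1
depth(plus(plus(c2, c3), plus(c3, c4))) = 1 + max(1, 1) = 2
depth(plus(plus(plus(c2, c3), plus(c3, c4)), c4)) = 1 + max(2, 0) = 3
depth(plus(c4, c2)) = 1 + max(0, 0) = 1
depth(plus(plus(c4, c2), c3)) = 1 + max(1, 0) = 2
depth(plus(plus(c3, c2), plus(plus(c4, c2), c3))) = 1 + max(1, 2) = 3
depth(plus(plus(plus(plus(c2, c3), plus(c3, c4)), c4), plus(plus(c3, c2), plus(plus(c4, c2), c3)))) = 1 + max(3, 3) = 4
depth(plus(plus(c3, c2), plus(plus(plus(plus(c2, c3), plus(c3, c4)), c4), plus(plus(c3, c2), plus(plus(c4, c2), c3))))) = 1 + max(1, 4) = 5
depth(plus(plus(plus(c3, c2), plus(plus(plus(plus(c2, c3), plus(c3, c4)), c4), plus(plus(c3, c2), plus(plus(c4, c2), c3)))), plus(c2, c3))) = 1 + max(5, 1) = 6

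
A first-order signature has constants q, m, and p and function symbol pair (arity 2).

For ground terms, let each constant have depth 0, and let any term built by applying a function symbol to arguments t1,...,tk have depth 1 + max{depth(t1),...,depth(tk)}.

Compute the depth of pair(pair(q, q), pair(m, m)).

2

depth(pair(q, q)) = 1 + max(0, 0) = 1
depth(pair(m, m)) = 1 + max(0, 0) = 1
depth(pair(pair(q, q), pair(m, m))) = 1 + max(1, 1) = 2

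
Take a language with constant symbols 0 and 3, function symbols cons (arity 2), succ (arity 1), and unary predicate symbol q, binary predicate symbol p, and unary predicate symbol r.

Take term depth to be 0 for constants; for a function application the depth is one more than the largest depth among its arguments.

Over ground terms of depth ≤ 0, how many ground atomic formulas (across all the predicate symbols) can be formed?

8

First count ground terms of depth ≤ 0.
If N_k denotes the number of depth-≤k ground terms, the 2 constants give N_0 = 2, and each function symbol of arity r contributes N_{k-1}^r new terms at level k: N_k = 2 + N_{k-1}^2 + N_{k-1}.
N_0 = 2
So |H| = 2.
For each predicate symbol, the number of ground atoms is |H| raised to its arity; summing:
  q: 2;  p: 2^2 = 4;  r: 2
Total ground atoms: 2 + 4 + 2 = 8.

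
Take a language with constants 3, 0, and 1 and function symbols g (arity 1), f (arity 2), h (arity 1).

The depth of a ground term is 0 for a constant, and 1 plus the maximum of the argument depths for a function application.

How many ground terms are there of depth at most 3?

If N_k denotes the number of depth-≤k ground terms, the 3 constants give N_0 = 3, and each function symbol of arity r contributes N_{k-1}^r new terms at level k: N_k = 3 + N_{k-1} + N_{k-1}^2 + N_{k-1}.
N_0 = 3
N_1 = 3 + 3 + 3^2 + 3 = 18
N_2 = 3 + 18 + 18^2 + 18 = 363
N_3 = 3 + 363 + 363^2 + 363 = 132498

132498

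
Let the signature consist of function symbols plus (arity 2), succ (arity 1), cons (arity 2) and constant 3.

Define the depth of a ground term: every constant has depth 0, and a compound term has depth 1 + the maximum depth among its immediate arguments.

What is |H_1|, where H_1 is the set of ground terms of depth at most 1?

If N_k denotes the number of depth-≤k ground terms, the 1 constant gives N_0 = 1, and each function symbol of arity r contributes N_{k-1}^r new terms at level k: N_k = 1 + N_{k-1}^2 + N_{k-1} + N_{k-1}^2.
N_0 = 1
N_1 = 1 + 1^2 + 1 + 1^2 = 4

4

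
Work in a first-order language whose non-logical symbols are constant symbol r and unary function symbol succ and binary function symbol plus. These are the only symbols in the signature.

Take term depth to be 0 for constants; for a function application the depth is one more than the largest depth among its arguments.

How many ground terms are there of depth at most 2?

13

Let N_k count ground terms of depth at most k. Each non-constant term of depth ≤ k is some function symbol applied to depth-≤(k−1) arguments, giving N_k = 1 + N_{k-1} + N_{k-1}^2.
N_0 = 1
N_1 = 1 + 1 + 1^2 = 3
N_2 = 1 + 3 + 3^2 = 13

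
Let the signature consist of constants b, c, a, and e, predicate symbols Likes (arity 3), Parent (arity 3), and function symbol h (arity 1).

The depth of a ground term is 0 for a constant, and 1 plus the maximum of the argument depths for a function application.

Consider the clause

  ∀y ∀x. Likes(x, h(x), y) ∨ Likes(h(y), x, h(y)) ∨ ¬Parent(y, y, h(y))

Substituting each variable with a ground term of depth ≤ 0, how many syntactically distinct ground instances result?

16

Ground terms of depth ≤ 0:
  Let N_k count ground terms of depth at most k. Each non-constant term of depth ≤ k is some function symbol applied to depth-≤(k−1) arguments, giving N_k = 4 + N_{k-1}.
  N_0 = 4
  Explicitly: b, c, a, e.
So there are 4 ground terms available for substitution.
Each of y, x ranges independently over the available ground terms, and distinct assignments produce distinct instances.
Number of ground instances = 4^2 = 16.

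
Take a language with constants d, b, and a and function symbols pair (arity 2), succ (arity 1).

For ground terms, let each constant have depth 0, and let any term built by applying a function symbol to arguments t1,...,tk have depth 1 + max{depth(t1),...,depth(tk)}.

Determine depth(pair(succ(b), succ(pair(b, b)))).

depth(succ(b)) = 1 + depth(b) = 1 + 0 = 1
depth(pair(b, b)) = 1 + max(0, 0) = 1
depth(succ(pair(b, b))) = 1 + depth(pair(b, b)) = 1 + 1 = 2
depth(pair(succ(b), succ(pair(b, b)))) = 1 + max(1, 2) = 3

3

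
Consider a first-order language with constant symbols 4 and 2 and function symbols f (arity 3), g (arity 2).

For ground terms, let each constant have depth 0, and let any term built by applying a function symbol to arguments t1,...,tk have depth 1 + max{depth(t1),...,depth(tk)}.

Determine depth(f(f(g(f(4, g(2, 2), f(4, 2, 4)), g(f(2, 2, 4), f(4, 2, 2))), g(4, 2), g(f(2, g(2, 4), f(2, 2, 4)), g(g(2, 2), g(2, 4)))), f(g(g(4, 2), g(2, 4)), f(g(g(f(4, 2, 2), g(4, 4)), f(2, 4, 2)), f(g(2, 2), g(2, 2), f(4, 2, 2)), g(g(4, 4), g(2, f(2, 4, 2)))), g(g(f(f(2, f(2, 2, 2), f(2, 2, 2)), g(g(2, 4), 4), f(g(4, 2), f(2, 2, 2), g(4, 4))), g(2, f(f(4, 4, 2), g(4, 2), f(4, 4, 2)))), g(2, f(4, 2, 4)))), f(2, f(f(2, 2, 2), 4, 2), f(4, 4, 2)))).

depth(g(2, 2)) = 1 + max(0, 0) = 1
depth(f(4, 2, 4)) = 1 + max(0, 0, 0) = 1
depth(f(4, g(2, 2), f(4, 2, 4))) = 1 + max(0, 1, 1) = 2
depth(f(2, 2, 4)) = 1 + max(0, 0, 0) = 1
depth(f(4, 2, 2)) = 1 + max(0, 0, 0) = 1
depth(g(f(2, 2, 4), f(4, 2, 2))) = 1 + max(1, 1) = 2
depth(g(f(4, g(2, 2), f(4, 2, 4)), g(f(2, 2, 4), f(4, 2, 2)))) = 1 + max(2, 2) = 3
depth(g(4, 2)) = 1 + max(0, 0) = 1
depth(g(2, 4)) = 1 + max(0, 0) = 1
depth(f(2, g(2, 4), f(2, 2, 4))) = 1 + max(0, 1, 1) = 2
depth(g(g(2, 2), g(2, 4))) = 1 + max(1, 1) = 2
depth(g(f(2, g(2, 4), f(2, 2, 4)), g(g(2, 2), g(2, 4)))) = 1 + max(2, 2) = 3
depth(f(g(f(4, g(2, 2), f(4, 2, 4)), g(f(2, 2, 4), f(4, 2, 2))), g(4, 2), g(f(2, g(2, 4), f(2, 2, 4)), g(g(2, 2), g(2, 4))))) = 1 + max(3, 1, 3) = 4
depth(g(g(4, 2), g(2, 4))) = 1 + max(1, 1) = 2
depth(g(4, 4)) = 1 + max(0, 0) = 1
depth(g(f(4, 2, 2), g(4, 4))) = 1 + max(1, 1) = 2
depth(f(2, 4, 2)) = 1 + max(0, 0, 0) = 1
depth(g(g(f(4, 2, 2), g(4, 4)), f(2, 4, 2))) = 1 + max(2, 1) = 3
depth(f(g(2, 2), g(2, 2), f(4, 2, 2))) = 1 + max(1, 1, 1) = 2
depth(g(2, f(2, 4, 2))) = 1 + max(0, 1) = 2
depth(g(g(4, 4), g(2, f(2, 4, 2)))) = 1 + max(1, 2) = 3
depth(f(g(g(f(4, 2, 2), g(4, 4)), f(2, 4, 2)), f(g(2, 2), g(2, 2), f(4, 2, 2)), g(g(4, 4), g(2, f(2, 4, 2))))) = 1 + max(3, 2, 3) = 4
depth(f(2, 2, 2)) = 1 + max(0, 0, 0) = 1
depth(f(2, f(2, 2, 2), f(2, 2, 2))) = 1 + max(0, 1, 1) = 2
depth(g(g(2, 4), 4)) = 1 + max(1, 0) = 2
depth(f(g(4, 2), f(2, 2, 2), g(4, 4))) = 1 + max(1, 1, 1) = 2
depth(f(f(2, f(2, 2, 2), f(2, 2, 2)), g(g(2, 4), 4), f(g(4, 2), f(2, 2, 2), g(4, 4)))) = 1 + max(2, 2, 2) = 3
depth(f(4, 4, 2)) = 1 + max(0, 0, 0) = 1
depth(f(f(4, 4, 2), g(4, 2), f(4, 4, 2))) = 1 + max(1, 1, 1) = 2
depth(g(2, f(f(4, 4, 2), g(4, 2), f(4, 4, 2)))) = 1 + max(0, 2) = 3
depth(g(f(f(2, f(2, 2, 2), f(2, 2, 2)), g(g(2, 4), 4), f(g(4, 2), f(2, 2, 2), g(4, 4))), g(2, f(f(4, 4, 2), g(4, 2), f(4, 4, 2))))) = 1 + max(3, 3) = 4
depth(g(2, f(4, 2, 4))) = 1 + max(0, 1) = 2
depth(g(g(f(f(2, f(2, 2, 2), f(2, 2, 2)), g(g(2, 4), 4), f(g(4, 2), f(2, 2, 2), g(4, 4))), g(2, f(f(4, 4, 2), g(4, 2), f(4, 4, 2)))), g(2, f(4, 2, 4)))) = 1 + max(4, 2) = 5
depth(f(g(g(4, 2), g(2, 4)), f(g(g(f(4, 2, 2), g(4, 4)), f(2, 4, 2)), f(g(2, 2), g(2, 2), f(4, 2, 2)), g(g(4, 4), g(2, f(2, 4, 2)))), g(g(f(f(2, f(2, 2, 2), f(2, 2, 2)), g(g(2, 4), 4), f(g(4, 2), f(2, 2, 2), g(4, 4))), g(2, f(f(4, 4, 2), g(4, 2), f(4, 4, 2)))), g(2, f(4, 2, 4))))) = 1 + max(2, 4, 5) = 6
depth(f(f(2, 2, 2), 4, 2)) = 1 + max(1, 0, 0) = 2
depth(f(2, f(f(2, 2, 2), 4, 2), f(4, 4, 2))) = 1 + max(0, 2, 1) = 3
depth(f(f(g(f(4, g(2, 2), f(4, 2, 4)), g(f(2, 2, 4), f(4, 2, 2))), g(4, 2), g(f(2, g(2, 4), f(2, 2, 4)), g(g(2, 2), g(2, 4)))), f(g(g(4, 2), g(2, 4)), f(g(g(f(4, 2, 2), g(4, 4)), f(2, 4, 2)), f(g(2, 2), g(2, 2), f(4, 2, 2)), g(g(4, 4), g(2, f(2, 4, 2)))), g(g(f(f(2, f(2, 2, 2), f(2, 2, 2)), g(g(2, 4), 4), f(g(4, 2), f(2, 2, 2), g(4, 4))), g(2, f(f(4, 4, 2), g(4, 2), f(4, 4, 2)))), g(2, f(4, 2, 4)))), f(2, f(f(2, 2, 2), 4, 2), f(4, 4, 2)))) = 1 + max(4, 6, 3) = 7

7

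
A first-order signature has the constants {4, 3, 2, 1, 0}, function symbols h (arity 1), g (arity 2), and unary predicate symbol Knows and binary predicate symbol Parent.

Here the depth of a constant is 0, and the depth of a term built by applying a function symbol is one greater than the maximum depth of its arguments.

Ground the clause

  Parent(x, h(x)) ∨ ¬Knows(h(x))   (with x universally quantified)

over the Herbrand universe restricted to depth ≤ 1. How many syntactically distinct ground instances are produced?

35

Ground terms of depth ≤ 1:
  Write N_k for the number of ground terms of depth ≤ k. A term of depth ≤ k is either a constant or a function symbol applied to arguments of depth ≤ k−1, so N_k = 5 + N_{k-1} + N_{k-1}^2.
  N_0 = 5
  N_1 = 5 + 5 + 5^2 = 35
So there are 35 ground terms available for substitution.
There is 1 variable to instantiate (x),  occurring in at least one literal, so different choices give different ground instances.
Number of ground instances = 35.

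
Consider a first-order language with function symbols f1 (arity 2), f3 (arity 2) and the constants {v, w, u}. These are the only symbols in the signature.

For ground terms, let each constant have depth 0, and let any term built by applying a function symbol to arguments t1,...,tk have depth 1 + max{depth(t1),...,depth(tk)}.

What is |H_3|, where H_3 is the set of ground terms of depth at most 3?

If N_k denotes the number of depth-≤k ground terms, the 3 constants give N_0 = 3, and each function symbol of arity r contributes N_{k-1}^r new terms at level k: N_k = 3 + N_{k-1}^2 + N_{k-1}^2.
N_0 = 3
N_1 = 3 + 3^2 + 3^2 = 21
N_2 = 3 + 21^2 + 21^2 = 885
N_3 = 3 + 885^2 + 885^2 = 1566453

1566453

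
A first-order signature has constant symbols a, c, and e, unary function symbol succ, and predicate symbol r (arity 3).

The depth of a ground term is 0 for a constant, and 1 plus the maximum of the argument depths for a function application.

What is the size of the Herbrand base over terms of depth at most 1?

216

First count ground terms of depth ≤ 1.
Let N_k = |{terms of depth ≤ k}|. Then N_0 = 3 and N_k = 3 + N_{k-1} for k ≥ 1 (one summand per function symbol, arity giving the exponent).
N_0 = 3
N_1 = 3 + 3 = 6
Explicitly: a, c, e, succ(a), succ(c), succ(e).
So |H| = 6.
For each predicate symbol, the number of ground atoms is |H| raised to its arity; summing:
  r: 6^3 = 216
Total ground atoms: 216.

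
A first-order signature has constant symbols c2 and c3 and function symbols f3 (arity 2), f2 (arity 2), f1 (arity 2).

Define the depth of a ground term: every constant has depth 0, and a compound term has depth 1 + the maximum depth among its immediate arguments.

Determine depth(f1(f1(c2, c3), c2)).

depth(f1(c2, c3)) = 1 + max(0, 0) = 1
depth(f1(f1(c2, c3), c2)) = 1 + max(1, 0) = 2

2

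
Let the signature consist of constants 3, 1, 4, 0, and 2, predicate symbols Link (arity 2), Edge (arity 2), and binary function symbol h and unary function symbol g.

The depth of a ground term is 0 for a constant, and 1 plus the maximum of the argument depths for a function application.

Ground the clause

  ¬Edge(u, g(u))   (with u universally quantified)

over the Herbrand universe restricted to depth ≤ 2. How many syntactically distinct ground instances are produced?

Ground terms of depth ≤ 2:
  Count level by level. With function symbols h/2, g/1, the terms of depth ≤ k are the 5 constants together with each function applied to depth-≤(k−1) tuples, so N_k = 5 + N_{k-1}^2 + N_{k-1}.
  N_0 = 5
  N_1 = 5 + 5^2 + 5 = 35
  N_2 = 5 + 35^2 + 35 = 1265
So there are 1265 ground terms available for substitution.
There is 1 variable to instantiate (u),  occurring in at least one literal, so different choices give different ground instances.
Number of ground instances = 1265.

1265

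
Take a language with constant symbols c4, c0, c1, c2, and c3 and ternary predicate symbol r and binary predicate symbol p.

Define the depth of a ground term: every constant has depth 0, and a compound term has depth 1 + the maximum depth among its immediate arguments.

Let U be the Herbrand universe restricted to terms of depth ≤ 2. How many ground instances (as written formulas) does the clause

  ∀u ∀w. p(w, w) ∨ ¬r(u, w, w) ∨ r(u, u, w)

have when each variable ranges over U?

Ground terms of depth ≤ 2:
  With no function symbols every ground term is a constant, so there are exactly 5 ground terms at every depth bound.
  N_0 = 5
  N_1 = 5
  N_2 = 5
  Explicitly: c4, c0, c1, c2, c3.
So there are 5 ground terms available for substitution.
The body mentions every one of the 2 quantified variables; since ground terms form a free algebra, no two substitutions collapse to the same formula.
Number of ground instances = 5^2 = 25.

25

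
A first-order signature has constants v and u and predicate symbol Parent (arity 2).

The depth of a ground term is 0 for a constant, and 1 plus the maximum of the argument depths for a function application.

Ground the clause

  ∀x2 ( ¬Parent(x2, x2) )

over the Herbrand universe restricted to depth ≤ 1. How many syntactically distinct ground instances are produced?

Ground terms of depth ≤ 1:
  With no function symbols every ground term is a constant, so there are exactly 2 ground terms at every depth bound.
  N_0 = 2
  N_1 = 2
  Explicitly: v, u.
So there are 2 ground terms available for substitution.
There is 1 variable to instantiate (x2),  occurring in at least one literal, so different choices give different ground instances.
Number of ground instances = 2.

2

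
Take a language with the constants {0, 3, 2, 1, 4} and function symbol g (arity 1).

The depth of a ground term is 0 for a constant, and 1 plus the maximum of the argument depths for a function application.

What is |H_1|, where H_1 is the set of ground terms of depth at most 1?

Let N_k = |{terms of depth ≤ k}|. Then N_0 = 5 and N_k = 5 + N_{k-1} for k ≥ 1 (one summand per function symbol, arity giving the exponent).
N_0 = 5
N_1 = 5 + 5 = 10
Explicitly: 0, 3, 2, 1, 4, g(0), g(3), g(2), g(1), g(4).

10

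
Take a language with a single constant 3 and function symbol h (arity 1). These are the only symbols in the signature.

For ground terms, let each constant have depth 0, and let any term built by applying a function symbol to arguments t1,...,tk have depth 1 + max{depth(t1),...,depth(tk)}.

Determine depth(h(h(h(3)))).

depth(h(3)) = 1 + depth(3) = 1 + 0 = 1
depth(h(h(3))) = 1 + depth(h(3)) = 1 + 1 = 2
depth(h(h(h(3)))) = 1 + depth(h(h(3))) = 1 + 2 = 3

3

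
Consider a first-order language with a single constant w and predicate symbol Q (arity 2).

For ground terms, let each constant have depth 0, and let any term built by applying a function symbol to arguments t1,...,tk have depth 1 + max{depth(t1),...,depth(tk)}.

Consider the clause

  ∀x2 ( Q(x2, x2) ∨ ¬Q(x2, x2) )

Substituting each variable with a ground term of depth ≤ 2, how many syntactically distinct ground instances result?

Ground terms of depth ≤ 2:
  With no function symbols every ground term is a constant, so there is exactly 1 ground term at every depth bound.
  N_0 = 1
  N_1 = 1
  N_2 = 1
So there is exactly 1 ground term available for substitution.
There is 1 variable to instantiate (x2),  occurring in at least one literal, so different choices give different ground instances.
Number of ground instances = 1.

1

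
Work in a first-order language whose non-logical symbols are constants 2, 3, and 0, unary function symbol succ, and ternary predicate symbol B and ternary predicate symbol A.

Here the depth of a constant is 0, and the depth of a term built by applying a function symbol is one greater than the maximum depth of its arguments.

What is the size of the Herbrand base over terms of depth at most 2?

First count ground terms of depth ≤ 2.
If N_k denotes the number of depth-≤k ground terms, the 3 constants give N_0 = 3, and each function symbol of arity r contributes N_{k-1}^r new terms at level k: N_k = 3 + N_{k-1}.
N_0 = 3
N_1 = 3 + 3 = 6
N_2 = 3 + 6 = 9
Explicitly: 2, 3, 0, succ(2), succ(3), succ(0), succ(succ(2)), succ(succ(3)), succ(succ(0)).
So |H| = 9.
Each predicate of arity r yields |H|^r ground atoms (one per choice of an r-tuple from H):
  B: 9^3 = 729;  A: 9^3 = 729
Total ground atoms: 729 + 729 = 1458.

1458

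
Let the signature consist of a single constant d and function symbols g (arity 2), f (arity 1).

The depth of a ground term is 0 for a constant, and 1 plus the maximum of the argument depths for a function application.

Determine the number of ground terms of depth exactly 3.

170

Let N_k count ground terms of depth at most k. Each non-constant term of depth ≤ k is some function symbol applied to depth-≤(k−1) arguments, giving N_k = 1 + N_{k-1}^2 + N_{k-1}.
N_0 = 1
N_1 = 1 + 1^2 + 1 = 3
N_2 = 1 + 3^2 + 3 = 13
N_3 = 1 + 13^2 + 13 = 183
Terms of depth exactly 3: N_3 − N_2 = 183 − 13 = 170.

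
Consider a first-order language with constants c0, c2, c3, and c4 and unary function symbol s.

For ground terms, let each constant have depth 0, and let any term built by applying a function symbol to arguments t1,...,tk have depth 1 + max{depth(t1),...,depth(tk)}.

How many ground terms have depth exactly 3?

Write N_k for the number of ground terms of depth ≤ k. A term of depth ≤ k is either a constant or a function symbol applied to arguments of depth ≤ k−1, so N_k = 4 + N_{k-1}.
N_0 = 4
N_1 = 4 + 4 = 8
N_2 = 4 + 8 = 12
N_3 = 4 + 12 = 16
Terms of depth exactly 3: N_3 − N_2 = 16 − 12 = 4.

4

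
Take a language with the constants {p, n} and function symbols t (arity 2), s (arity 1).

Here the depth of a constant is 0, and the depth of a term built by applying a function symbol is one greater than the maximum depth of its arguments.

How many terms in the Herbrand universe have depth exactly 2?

66

Write N_k for the number of ground terms of depth ≤ k. A term of depth ≤ k is either a constant or a function symbol applied to arguments of depth ≤ k−1, so N_k = 2 + N_{k-1}^2 + N_{k-1}.
N_0 = 2
N_1 = 2 + 2^2 + 2 = 8
N_2 = 2 + 8^2 + 8 = 74
Terms of depth exactly 2: N_2 − N_1 = 74 − 8 = 66.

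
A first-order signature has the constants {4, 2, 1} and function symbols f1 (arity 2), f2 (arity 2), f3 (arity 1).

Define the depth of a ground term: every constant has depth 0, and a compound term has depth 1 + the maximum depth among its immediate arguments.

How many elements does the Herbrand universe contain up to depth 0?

3

Write N_k for the number of ground terms of depth ≤ k. A term of depth ≤ k is either a constant or a function symbol applied to arguments of depth ≤ k−1, so N_k = 3 + N_{k-1}^2 + N_{k-1}^2 + N_{k-1}.
N_0 = 3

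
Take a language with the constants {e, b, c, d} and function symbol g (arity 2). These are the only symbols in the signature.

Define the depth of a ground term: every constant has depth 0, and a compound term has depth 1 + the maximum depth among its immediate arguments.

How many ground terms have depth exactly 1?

Let N_k = |{terms of depth ≤ k}|. Then N_0 = 4 and N_k = 4 + N_{k-1}^2 for k ≥ 1 (one summand per function symbol, arity giving the exponent).
N_0 = 4
N_1 = 4 + 4^2 = 20
Terms of depth exactly 1: N_1 − N_0 = 20 − 4 = 16.

16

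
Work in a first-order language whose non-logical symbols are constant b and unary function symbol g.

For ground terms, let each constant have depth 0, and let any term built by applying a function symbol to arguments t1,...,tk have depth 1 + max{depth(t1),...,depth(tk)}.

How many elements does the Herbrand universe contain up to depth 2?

Let N_k = |{terms of depth ≤ k}|. Then N_0 = 1 and N_k = 1 + N_{k-1} for k ≥ 1 (one summand per function symbol, arity giving the exponent).
N_0 = 1
N_1 = 1 + 1 = 2
N_2 = 1 + 2 = 3
Explicitly: b, g(b), g(g(b)).

3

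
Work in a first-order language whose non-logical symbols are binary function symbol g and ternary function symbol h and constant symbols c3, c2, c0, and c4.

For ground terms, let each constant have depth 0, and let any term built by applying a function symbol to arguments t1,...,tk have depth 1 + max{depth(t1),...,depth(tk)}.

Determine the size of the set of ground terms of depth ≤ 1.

Let N_k = |{terms of depth ≤ k}|. Then N_0 = 4 and N_k = 4 + N_{k-1}^2 + N_{k-1}^3 for k ≥ 1 (one summand per function symbol, arity giving the exponent).
N_0 = 4
N_1 = 4 + 4^2 + 4^3 = 84

84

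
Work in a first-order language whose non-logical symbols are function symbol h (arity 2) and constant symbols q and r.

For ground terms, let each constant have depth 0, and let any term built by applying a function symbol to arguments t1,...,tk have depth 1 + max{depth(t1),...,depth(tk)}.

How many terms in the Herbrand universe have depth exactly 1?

Count level by level. With function symbols h/2, the terms of depth ≤ k are the 2 constants together with each function applied to depth-≤(k−1) tuples, so N_k = 2 + N_{k-1}^2.
N_0 = 2
N_1 = 2 + 2^2 = 6
Terms of depth exactly 1: N_1 − N_0 = 6 − 2 = 4.

4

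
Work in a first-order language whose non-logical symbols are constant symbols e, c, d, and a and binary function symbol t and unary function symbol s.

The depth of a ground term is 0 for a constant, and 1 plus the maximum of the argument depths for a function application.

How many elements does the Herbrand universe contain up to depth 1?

24

Let N_k count ground terms of depth at most k. Each non-constant term of depth ≤ k is some function symbol applied to depth-≤(k−1) arguments, giving N_k = 4 + N_{k-1}^2 + N_{k-1}.
N_0 = 4
N_1 = 4 + 4^2 + 4 = 24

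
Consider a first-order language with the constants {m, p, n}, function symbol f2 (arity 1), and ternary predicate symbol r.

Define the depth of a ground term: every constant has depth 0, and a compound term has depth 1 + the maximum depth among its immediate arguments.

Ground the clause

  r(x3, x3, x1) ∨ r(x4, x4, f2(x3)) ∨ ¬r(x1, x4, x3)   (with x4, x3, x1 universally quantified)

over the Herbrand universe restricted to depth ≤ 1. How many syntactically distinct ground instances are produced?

Ground terms of depth ≤ 1:
  Let N_k = |{terms of depth ≤ k}|. Then N_0 = 3 and N_k = 3 + N_{k-1} for k ≥ 1 (one summand per function symbol, arity giving the exponent).
  N_0 = 3
  N_1 = 3 + 3 = 6
  Explicitly: m, p, n, f2(m), f2(p), f2(n).
So there are 6 ground terms available for substitution.
Each of x4, x3, x1 ranges independently over the available ground terms, and distinct assignments produce distinct instances.
Number of ground instances = 6^3 = 216.

216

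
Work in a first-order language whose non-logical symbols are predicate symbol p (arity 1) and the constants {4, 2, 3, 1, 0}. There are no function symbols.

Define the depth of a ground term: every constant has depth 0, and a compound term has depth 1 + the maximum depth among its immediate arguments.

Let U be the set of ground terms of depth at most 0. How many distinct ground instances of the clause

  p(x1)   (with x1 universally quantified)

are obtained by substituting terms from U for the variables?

5

Ground terms of depth ≤ 0:
  With no function symbols every ground term is a constant, so there are exactly 5 ground terms at every depth bound.
  N_0 = 5
  Explicitly: 4, 2, 3, 1, 0.
So there are 5 ground terms available for substitution.
The clause has 1 distinct variable (x1), which appears in the body. In the free term algebra distinct substitutions yield syntactically distinct ground instances.
Number of ground instances = 5.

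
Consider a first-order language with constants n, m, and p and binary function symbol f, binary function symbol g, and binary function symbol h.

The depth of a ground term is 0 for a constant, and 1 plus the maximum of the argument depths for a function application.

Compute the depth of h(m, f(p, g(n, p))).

3

depth(g(n, p)) = 1 + max(0, 0) = 1
depth(f(p, g(n, p))) = 1 + max(0, 1) = 2
depth(h(m, f(p, g(n, p)))) = 1 + max(0, 2) = 3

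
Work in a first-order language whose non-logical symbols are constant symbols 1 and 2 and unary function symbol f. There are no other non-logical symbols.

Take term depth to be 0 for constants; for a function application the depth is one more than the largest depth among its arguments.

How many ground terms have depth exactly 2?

2

Let N_k = |{terms of depth ≤ k}|. Then N_0 = 2 and N_k = 2 + N_{k-1} for k ≥ 1 (one summand per function symbol, arity giving the exponent).
N_0 = 2
N_1 = 2 + 2 = 4
N_2 = 2 + 4 = 6
Terms of depth exactly 2: N_2 − N_1 = 6 − 4 = 2.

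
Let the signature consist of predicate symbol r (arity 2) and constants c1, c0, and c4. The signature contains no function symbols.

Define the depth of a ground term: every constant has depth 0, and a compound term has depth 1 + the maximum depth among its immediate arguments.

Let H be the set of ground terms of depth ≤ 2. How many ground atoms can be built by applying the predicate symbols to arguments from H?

9

First count ground terms of depth ≤ 2.
With no function symbols every ground term is a constant, so there are exactly 3 ground terms at every depth bound.
N_0 = 3
N_1 = 3
N_2 = 3
So |H| = 3.
Ground atoms are formed by filling each argument slot of a predicate with a term from H, so an r-ary predicate gives |H|^r atoms:
  r: 3^2 = 9
Total ground atoms: 9.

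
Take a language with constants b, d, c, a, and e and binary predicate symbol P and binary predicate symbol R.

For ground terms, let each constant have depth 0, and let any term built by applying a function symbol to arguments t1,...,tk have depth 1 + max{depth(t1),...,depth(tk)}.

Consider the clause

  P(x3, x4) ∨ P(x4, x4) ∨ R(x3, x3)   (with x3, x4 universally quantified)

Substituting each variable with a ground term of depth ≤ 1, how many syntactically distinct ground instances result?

Ground terms of depth ≤ 1:
  With no function symbols every ground term is a constant, so there are exactly 5 ground terms at every depth bound.
  N_0 = 5
  N_1 = 5
  Explicitly: b, d, c, a, e.
So there are 5 ground terms available for substitution.
The body mentions every one of the 2 quantified variables; since ground terms form a free algebra, no two substitutions collapse to the same formula.
Number of ground instances = 5^2 = 25.

25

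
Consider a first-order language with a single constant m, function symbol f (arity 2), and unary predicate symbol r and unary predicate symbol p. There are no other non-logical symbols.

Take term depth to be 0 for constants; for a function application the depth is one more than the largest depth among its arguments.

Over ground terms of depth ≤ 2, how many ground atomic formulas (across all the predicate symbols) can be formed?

10

First count ground terms of depth ≤ 2.
Write N_k for the number of ground terms of depth ≤ k. A term of depth ≤ k is either a constant or a function symbol applied to arguments of depth ≤ k−1, so N_k = 1 + N_{k-1}^2.
N_0 = 1
N_1 = 1 + 1^2 = 2
N_2 = 1 + 2^2 = 5
So |H| = 5.
A ground atom is a predicate applied to a tuple of terms from H, so the count is the sum over predicates of |H|^arity:
  r: 5;  p: 5
Total ground atoms: 5 + 5 = 10.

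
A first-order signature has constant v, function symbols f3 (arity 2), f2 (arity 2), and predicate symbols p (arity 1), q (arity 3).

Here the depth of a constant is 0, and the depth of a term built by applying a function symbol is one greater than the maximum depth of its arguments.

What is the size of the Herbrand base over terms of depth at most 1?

30

First count ground terms of depth ≤ 1.
Let N_k = |{terms of depth ≤ k}|. Then N_0 = 1 and N_k = 1 + N_{k-1}^2 + N_{k-1}^2 for k ≥ 1 (one summand per function symbol, arity giving the exponent).
N_0 = 1
N_1 = 1 + 1^2 + 1^2 = 3
So |H| = 3.
Each predicate of arity r yields |H|^r ground atoms (one per choice of an r-tuple from H):
  p: 3;  q: 3^3 = 27
Total ground atoms: 3 + 27 = 30.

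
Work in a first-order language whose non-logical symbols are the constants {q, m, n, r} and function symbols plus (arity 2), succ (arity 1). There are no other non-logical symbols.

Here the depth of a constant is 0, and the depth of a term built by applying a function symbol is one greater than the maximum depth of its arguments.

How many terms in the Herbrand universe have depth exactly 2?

580

Let N_k = |{terms of depth ≤ k}|. Then N_0 = 4 and N_k = 4 + N_{k-1}^2 + N_{k-1} for k ≥ 1 (one summand per function symbol, arity giving the exponent).
N_0 = 4
N_1 = 4 + 4^2 + 4 = 24
N_2 = 4 + 24^2 + 24 = 604
Terms of depth exactly 2: N_2 − N_1 = 604 − 24 = 580.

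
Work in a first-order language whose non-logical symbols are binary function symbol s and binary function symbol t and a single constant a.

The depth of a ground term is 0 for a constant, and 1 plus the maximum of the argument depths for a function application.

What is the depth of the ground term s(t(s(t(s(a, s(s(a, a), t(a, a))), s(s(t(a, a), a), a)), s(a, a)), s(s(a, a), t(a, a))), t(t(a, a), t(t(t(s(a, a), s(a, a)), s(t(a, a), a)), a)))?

depth(s(a, a)) = 1 + max(0, 0) = 1
depth(t(a, a)) = 1 + max(0, 0) = 1
depth(s(s(a, a), t(a, a))) = 1 + max(1, 1) = 2
depth(s(a, s(s(a, a), t(a, a)))) = 1 + max(0, 2) = 3
depth(s(t(a, a), a)) = 1 + max(1, 0) = 2
depth(s(s(t(a, a), a), a)) = 1 + max(2, 0) = 3
depth(t(s(a, s(s(a, a), t(a, a))), s(s(t(a, a), a), a))) = 1 + max(3, 3) = 4
depth(s(t(s(a, s(s(a, a), t(a, a))), s(s(t(a, a), a), a)), s(a, a))) = 1 + max(4, 1) = 5
depth(t(s(t(s(a, s(s(a, a), t(a, a))), s(s(t(a, a), a), a)), s(a, a)), s(s(a, a), t(a, a)))) = 1 + max(5, 2) = 6
depth(t(s(a, a), s(a, a))) = 1 + max(1, 1) = 2
depth(t(t(s(a, a), s(a, a)), s(t(a, a), a))) = 1 + max(2, 2) = 3
depth(t(t(t(s(a, a), s(a, a)), s(t(a, a), a)), a)) = 1 + max(3, 0) = 4
depth(t(t(a, a), t(t(t(s(a, a), s(a, a)), s(t(a, a), a)), a))) = 1 + max(1, 4) = 5
depth(s(t(s(t(s(a, s(s(a, a), t(a, a))), s(s(t(a, a), a), a)), s(a, a)), s(s(a, a), t(a, a))), t(t(a, a), t(t(t(s(a, a), s(a, a)), s(t(a, a), a)), a)))) = 1 + max(6, 5) = 7

7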